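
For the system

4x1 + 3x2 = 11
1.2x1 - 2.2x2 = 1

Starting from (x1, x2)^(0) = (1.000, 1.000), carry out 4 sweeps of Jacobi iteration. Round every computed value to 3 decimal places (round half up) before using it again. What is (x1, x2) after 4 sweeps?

Iteration 1:
  x1 = (11 - (3)·1.000) / (4) = 2.000
  x2 = (1 - (1.2)·1.000) / (-2.2) = 0.091
Iteration 2:
  x1 = (11 - (3)·0.091) / (4) = 2.682
  x2 = (1 - (1.2)·2.000) / (-2.2) = 0.636
Iteration 3:
  x1 = (11 - (3)·0.636) / (4) = 2.273
  x2 = (1 - (1.2)·2.682) / (-2.2) = 1.008
Iteration 4:
  x1 = (11 - (3)·1.008) / (4) = 1.994
  x2 = (1 - (1.2)·2.273) / (-2.2) = 0.785

(1.994, 0.785)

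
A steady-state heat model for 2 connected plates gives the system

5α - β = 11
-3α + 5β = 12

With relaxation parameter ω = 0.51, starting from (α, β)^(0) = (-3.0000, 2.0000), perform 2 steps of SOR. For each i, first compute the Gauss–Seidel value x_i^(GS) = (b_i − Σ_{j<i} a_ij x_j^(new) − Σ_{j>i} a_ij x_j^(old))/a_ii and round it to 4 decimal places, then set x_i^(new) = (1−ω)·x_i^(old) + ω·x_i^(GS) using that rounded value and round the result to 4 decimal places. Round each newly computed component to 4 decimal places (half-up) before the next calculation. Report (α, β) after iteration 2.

Iteration 1:
  α: GS value = (11 - (-1)·2.0000) / (5) = 2.6000;  α ← (1−ω)·-3.0000 + ω·2.6000 = -0.1440
  β: GS value = (12 - (-3)·-0.1440) / (5) = 2.3136;  β ← (1−ω)·2.0000 + ω·2.3136 = 2.1599
Iteration 2:
  α: GS value = (11 - (-1)·2.1599) / (5) = 2.6320;  α ← (1−ω)·-0.1440 + ω·2.6320 = 1.2718
  β: GS value = (12 - (-3)·1.2718) / (5) = 3.1631;  β ← (1−ω)·2.1599 + ω·3.1631 = 2.6715

(1.2718, 2.6715)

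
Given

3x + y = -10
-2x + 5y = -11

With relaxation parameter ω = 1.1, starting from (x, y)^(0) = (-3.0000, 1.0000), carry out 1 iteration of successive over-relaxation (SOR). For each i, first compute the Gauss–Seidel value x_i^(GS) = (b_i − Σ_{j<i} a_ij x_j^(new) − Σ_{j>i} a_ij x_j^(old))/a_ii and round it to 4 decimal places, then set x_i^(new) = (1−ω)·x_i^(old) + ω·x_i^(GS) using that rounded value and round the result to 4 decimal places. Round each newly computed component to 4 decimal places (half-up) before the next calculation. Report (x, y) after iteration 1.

(-3.7334, -4.1627)

Iteration 1:
  x: GS value = (-10 - (1)·1.0000) / (3) = -3.6667;  x ← (1−ω)·-3.0000 + ω·-3.6667 = -3.7334
  y: GS value = (-11 - (-2)·-3.7334) / (5) = -3.6934;  y ← (1−ω)·1.0000 + ω·-3.6934 = -4.1627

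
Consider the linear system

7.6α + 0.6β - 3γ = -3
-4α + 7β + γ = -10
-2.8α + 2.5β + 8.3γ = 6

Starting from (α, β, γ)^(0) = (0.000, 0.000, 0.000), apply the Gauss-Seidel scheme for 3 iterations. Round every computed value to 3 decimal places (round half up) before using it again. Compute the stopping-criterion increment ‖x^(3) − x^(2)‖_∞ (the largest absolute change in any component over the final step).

0.042

Iteration 1:
  α = (-3 - (0.6)·0.000 - (-3)·0.000) / (7.6) = -0.395
  β = (-10 - (-4)·-0.395 - (1)·0.000) / (7) = -1.654
  γ = (6 - (-2.8)·-0.395 - (2.5)·-1.654) / (8.3) = 1.088
Iteration 2:
  α = (-3 - (0.6)·-1.654 - (-3)·1.088) / (7.6) = 0.165
  β = (-10 - (-4)·0.165 - (1)·1.088) / (7) = -1.490
  γ = (6 - (-2.8)·0.165 - (2.5)·-1.490) / (8.3) = 1.227
Iteration 3:
  α = (-3 - (0.6)·-1.490 - (-3)·1.227) / (7.6) = 0.207
  β = (-10 - (-4)·0.207 - (1)·1.227) / (7) = -1.486
  γ = (6 - (-2.8)·0.207 - (2.5)·-1.486) / (8.3) = 1.240
Change: (0.042, 0.004, 0.013) → max |·| = 0.042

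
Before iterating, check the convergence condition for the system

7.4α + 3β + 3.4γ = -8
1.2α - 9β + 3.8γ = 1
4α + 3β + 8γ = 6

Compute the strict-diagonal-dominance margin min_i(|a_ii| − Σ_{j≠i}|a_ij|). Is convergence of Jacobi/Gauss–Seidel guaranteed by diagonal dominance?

1

row 1: |7.4| − (3+3.4) = 1
row 2: |-9| − (1.2+3.8) = 4
row 3: |8| − (4+3) = 1
minimum over rows = 1 → strictly diagonally dominant (convergence guaranteed)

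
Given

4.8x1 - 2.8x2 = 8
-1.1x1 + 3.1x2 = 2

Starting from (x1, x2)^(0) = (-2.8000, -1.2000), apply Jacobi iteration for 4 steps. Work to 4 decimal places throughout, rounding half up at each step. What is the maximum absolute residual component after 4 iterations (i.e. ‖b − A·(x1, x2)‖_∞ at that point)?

Iteration 1:
  x1 = (8 - (-2.8)·-1.2000) / (4.8) = 0.9667
  x2 = (2 - (-1.1)·-2.8000) / (3.1) = -0.3484
Iteration 2:
  x1 = (8 - (-2.8)·-0.3484) / (4.8) = 1.4634
  x2 = (2 - (-1.1)·0.9667) / (3.1) = 0.9882
Iteration 3:
  x1 = (8 - (-2.8)·0.9882) / (4.8) = 2.2431
  x2 = (2 - (-1.1)·1.4634) / (3.1) = 1.1644
Iteration 4:
  x1 = (8 - (-2.8)·1.1644) / (4.8) = 2.3459
  x2 = (2 - (-1.1)·2.2431) / (3.1) = 1.4411
Residual b − A·x = (0.7748, 0.1131); ∞-norm = 0.7748

0.7748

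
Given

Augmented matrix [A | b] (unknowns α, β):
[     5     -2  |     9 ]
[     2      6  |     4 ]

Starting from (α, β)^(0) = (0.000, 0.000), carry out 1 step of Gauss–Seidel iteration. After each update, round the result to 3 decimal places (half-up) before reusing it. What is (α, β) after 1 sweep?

(1.800, 0.067)

Iteration 1:
  α = (9 - (-2)·0.000) / (5) = 1.800
  β = (4 - (2)·1.800) / (6) = 0.067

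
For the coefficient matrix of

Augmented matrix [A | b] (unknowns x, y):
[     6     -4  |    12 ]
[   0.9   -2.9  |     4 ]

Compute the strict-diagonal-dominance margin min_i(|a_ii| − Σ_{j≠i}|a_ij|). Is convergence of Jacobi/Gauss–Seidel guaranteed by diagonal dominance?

2

row 1: |6| − (4) = 2
row 2: |-2.9| − (0.9) = 2
minimum over rows = 2 → strictly diagonally dominant (convergence guaranteed)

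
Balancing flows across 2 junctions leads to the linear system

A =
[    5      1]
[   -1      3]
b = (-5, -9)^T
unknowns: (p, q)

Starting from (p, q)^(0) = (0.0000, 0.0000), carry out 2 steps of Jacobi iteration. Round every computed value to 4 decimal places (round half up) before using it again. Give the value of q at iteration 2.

-3.3333

Iteration 1:
  p = (-5 - (1)·0.0000) / (5) = -1.0000
  q = (-9 - (-1)·0.0000) / (3) = -3.0000
Iteration 2:
  p = (-5 - (1)·-3.0000) / (5) = -0.4000
  q = (-9 - (-1)·-1.0000) / (3) = -3.3333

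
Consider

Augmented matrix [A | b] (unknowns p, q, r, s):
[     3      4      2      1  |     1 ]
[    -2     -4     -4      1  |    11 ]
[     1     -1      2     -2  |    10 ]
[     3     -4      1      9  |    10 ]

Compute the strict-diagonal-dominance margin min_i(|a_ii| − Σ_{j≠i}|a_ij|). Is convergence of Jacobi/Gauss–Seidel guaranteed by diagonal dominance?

-4

row 1: |3| − (4+2+1) = -4
row 2: |-4| − (2+4+1) = -3
row 3: |2| − (1+1+2) = -2
row 4: |9| − (3+4+1) = 1
minimum over rows = -4 → not strictly diagonally dominant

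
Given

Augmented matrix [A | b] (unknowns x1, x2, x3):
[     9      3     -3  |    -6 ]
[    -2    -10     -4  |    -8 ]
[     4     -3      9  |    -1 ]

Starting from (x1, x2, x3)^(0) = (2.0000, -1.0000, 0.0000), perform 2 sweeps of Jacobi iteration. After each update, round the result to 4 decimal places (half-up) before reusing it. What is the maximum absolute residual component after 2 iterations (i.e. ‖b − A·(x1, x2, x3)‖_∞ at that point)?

6.6440

Iteration 1:
  x1 = (-6 - (3)·-1.0000 - (-3)·0.0000) / (9) = -0.3333
  x2 = (-8 - (-2)·2.0000 - (-4)·0.0000) / (-10) = 0.4000
  x3 = (-1 - (4)·2.0000 - (-3)·-1.0000) / (9) = -1.3333
Iteration 2:
  x1 = (-6 - (3)·0.4000 - (-3)·-1.3333) / (9) = -1.2444
  x2 = (-8 - (-2)·-0.3333 - (-4)·-1.3333) / (-10) = 1.4000
  x3 = (-1 - (4)·-0.3333 - (-3)·0.4000) / (9) = 0.1704
Residual b − A·x = (1.5108, 4.1928, 6.6440); ∞-norm = 6.6440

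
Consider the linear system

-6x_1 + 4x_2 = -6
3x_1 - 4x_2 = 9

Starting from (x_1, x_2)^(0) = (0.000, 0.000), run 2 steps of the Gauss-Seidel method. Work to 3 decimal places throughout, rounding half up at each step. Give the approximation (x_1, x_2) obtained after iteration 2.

Iteration 1:
  x_1 = (-6 - (4)·0.000) / (-6) = 1.000
  x_2 = (9 - (3)·1.000) / (-4) = -1.500
Iteration 2:
  x_1 = (-6 - (4)·-1.500) / (-6) = 0.000
  x_2 = (9 - (3)·0.000) / (-4) = -2.250

(0.000, -2.250)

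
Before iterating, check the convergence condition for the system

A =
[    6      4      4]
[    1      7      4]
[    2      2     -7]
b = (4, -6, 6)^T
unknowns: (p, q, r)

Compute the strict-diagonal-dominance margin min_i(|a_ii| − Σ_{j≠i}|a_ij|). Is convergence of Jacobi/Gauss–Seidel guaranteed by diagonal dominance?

-2

row 1: |6| − (4+4) = -2
row 2: |7| − (1+4) = 2
row 3: |-7| − (2+2) = 3
minimum over rows = -2 → not strictly diagonally dominant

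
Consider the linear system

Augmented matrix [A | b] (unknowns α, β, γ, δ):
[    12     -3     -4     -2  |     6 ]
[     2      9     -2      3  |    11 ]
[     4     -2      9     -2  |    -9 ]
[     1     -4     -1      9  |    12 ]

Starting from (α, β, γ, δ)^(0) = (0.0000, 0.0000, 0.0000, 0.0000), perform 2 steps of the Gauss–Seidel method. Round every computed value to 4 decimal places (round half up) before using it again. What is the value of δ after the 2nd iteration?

1.2817

Iteration 1:
  α = (6 - (-3)·0.0000 - (-4)·0.0000 - (-2)·0.0000) / (12) = 0.5000
  β = (11 - (2)·0.5000 - (-2)·0.0000 - (3)·0.0000) / (9) = 1.1111
  γ = (-9 - (4)·0.5000 - (-2)·1.1111 - (-2)·0.0000) / (9) = -0.9753
  δ = (12 - (1)·0.5000 - (-4)·1.1111 - (-1)·-0.9753) / (9) = 1.6632
Iteration 2:
  α = (6 - (-3)·1.1111 - (-4)·-0.9753 - (-2)·1.6632) / (12) = 0.7299
  β = (11 - (2)·0.7299 - (-2)·-0.9753 - (3)·1.6632) / (9) = 0.2889
  γ = (-9 - (4)·0.7299 - (-2)·0.2889 - (-2)·1.6632) / (9) = -0.8906
  δ = (12 - (1)·0.7299 - (-4)·0.2889 - (-1)·-0.8906) / (9) = 1.2817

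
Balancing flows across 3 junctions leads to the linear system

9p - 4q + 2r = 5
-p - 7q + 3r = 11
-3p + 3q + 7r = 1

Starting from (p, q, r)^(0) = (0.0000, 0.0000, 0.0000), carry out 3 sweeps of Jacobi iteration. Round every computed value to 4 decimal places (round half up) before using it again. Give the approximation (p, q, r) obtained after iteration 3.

Iteration 1:
  p = (5 - (-4)·0.0000 - (2)·0.0000) / (9) = 0.5556
  q = (11 - (-1)·0.0000 - (3)·0.0000) / (-7) = -1.5714
  r = (1 - (-3)·0.0000 - (3)·0.0000) / (7) = 0.1429
Iteration 2:
  p = (5 - (-4)·-1.5714 - (2)·0.1429) / (9) = -0.1746
  q = (11 - (-1)·0.5556 - (3)·0.1429) / (-7) = -1.5896
  r = (1 - (-3)·0.5556 - (3)·-1.5714) / (7) = 1.0544
Iteration 3:
  p = (5 - (-4)·-1.5896 - (2)·1.0544) / (9) = -0.3852
  q = (11 - (-1)·-0.1746 - (3)·1.0544) / (-7) = -1.0946
  r = (1 - (-3)·-0.1746 - (3)·-1.5896) / (7) = 0.7493

(-0.3852, -1.0946, 0.7493)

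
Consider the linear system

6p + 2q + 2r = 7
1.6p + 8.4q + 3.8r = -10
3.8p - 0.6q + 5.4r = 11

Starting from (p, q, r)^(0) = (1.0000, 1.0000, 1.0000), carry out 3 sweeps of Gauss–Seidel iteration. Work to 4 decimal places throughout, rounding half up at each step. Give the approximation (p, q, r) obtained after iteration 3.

Iteration 1:
  p = (7 - (2)·1.0000 - (2)·1.0000) / (6) = 0.5000
  q = (-10 - (1.6)·0.5000 - (3.8)·1.0000) / (8.4) = -1.7381
  r = (11 - (3.8)·0.5000 - (-0.6)·-1.7381) / (5.4) = 1.4921
Iteration 2:
  p = (7 - (2)·-1.7381 - (2)·1.4921) / (6) = 1.2487
  q = (-10 - (1.6)·1.2487 - (3.8)·1.4921) / (8.4) = -2.1033
  r = (11 - (3.8)·1.2487 - (-0.6)·-2.1033) / (5.4) = 0.9246
Iteration 3:
  p = (7 - (2)·-2.1033 - (2)·0.9246) / (6) = 1.5596
  q = (-10 - (1.6)·1.5596 - (3.8)·0.9246) / (8.4) = -1.9058
  r = (11 - (3.8)·1.5596 - (-0.6)·-1.9058) / (5.4) = 0.7278

(1.5596, -1.9058, 0.7278)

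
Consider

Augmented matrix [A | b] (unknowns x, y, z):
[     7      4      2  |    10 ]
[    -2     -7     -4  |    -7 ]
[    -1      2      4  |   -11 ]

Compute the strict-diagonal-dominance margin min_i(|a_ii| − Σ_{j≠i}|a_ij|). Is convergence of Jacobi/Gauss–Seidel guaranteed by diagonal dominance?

row 1: |7| − (4+2) = 1
row 2: |-7| − (2+4) = 1
row 3: |4| − (1+2) = 1
minimum over rows = 1 → strictly diagonally dominant (convergence guaranteed)

1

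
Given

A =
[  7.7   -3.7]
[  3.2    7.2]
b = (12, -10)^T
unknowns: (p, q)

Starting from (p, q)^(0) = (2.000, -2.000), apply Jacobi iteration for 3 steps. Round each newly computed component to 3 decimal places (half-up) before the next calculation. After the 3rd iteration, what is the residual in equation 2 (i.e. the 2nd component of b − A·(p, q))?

-0.961

Iteration 1:
  p = (12 - (-3.7)·-2.000) / (7.7) = 0.597
  q = (-10 - (3.2)·2.000) / (7.2) = -2.278
Iteration 2:
  p = (12 - (-3.7)·-2.278) / (7.7) = 0.464
  q = (-10 - (3.2)·0.597) / (7.2) = -1.654
Iteration 3:
  p = (12 - (-3.7)·-1.654) / (7.7) = 0.764
  q = (-10 - (3.2)·0.464) / (7.2) = -1.595
Residual b − A·x = (0.216, -0.961)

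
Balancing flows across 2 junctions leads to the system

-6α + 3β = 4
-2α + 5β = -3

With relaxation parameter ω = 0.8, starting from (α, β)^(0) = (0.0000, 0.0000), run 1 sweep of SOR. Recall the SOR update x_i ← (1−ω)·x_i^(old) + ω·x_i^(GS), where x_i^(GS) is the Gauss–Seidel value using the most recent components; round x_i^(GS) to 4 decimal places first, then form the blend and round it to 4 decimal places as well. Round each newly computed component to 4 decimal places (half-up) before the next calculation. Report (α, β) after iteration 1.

(-0.5334, -0.6507)

Iteration 1:
  α: GS value = (4 - (3)·0.0000) / (-6) = -0.6667;  α ← (1−ω)·0.0000 + ω·-0.6667 = -0.5334
  β: GS value = (-3 - (-2)·-0.5334) / (5) = -0.8134;  β ← (1−ω)·0.0000 + ω·-0.8134 = -0.6507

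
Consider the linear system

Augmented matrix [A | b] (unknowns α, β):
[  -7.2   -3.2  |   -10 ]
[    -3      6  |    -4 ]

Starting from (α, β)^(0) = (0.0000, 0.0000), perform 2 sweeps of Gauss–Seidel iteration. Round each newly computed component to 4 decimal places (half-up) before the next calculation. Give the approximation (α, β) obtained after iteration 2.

(1.3765, 0.0216)

Iteration 1:
  α = (-10 - (-3.2)·0.0000) / (-7.2) = 1.3889
  β = (-4 - (-3)·1.3889) / (6) = 0.0278
Iteration 2:
  α = (-10 - (-3.2)·0.0278) / (-7.2) = 1.3765
  β = (-4 - (-3)·1.3765) / (6) = 0.0216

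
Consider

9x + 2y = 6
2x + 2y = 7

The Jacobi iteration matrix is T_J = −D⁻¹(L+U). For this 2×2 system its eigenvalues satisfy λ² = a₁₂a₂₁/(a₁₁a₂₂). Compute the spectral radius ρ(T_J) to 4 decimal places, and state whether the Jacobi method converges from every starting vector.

a₁₂a₂₁/(a₁₁a₂₂) = (2)·(2) / ((9)·(2)) = 0.222222
ρ = √|0.222222| = √0.222222 = 0.4714
ρ < 1, so Jacobi converges

0.4714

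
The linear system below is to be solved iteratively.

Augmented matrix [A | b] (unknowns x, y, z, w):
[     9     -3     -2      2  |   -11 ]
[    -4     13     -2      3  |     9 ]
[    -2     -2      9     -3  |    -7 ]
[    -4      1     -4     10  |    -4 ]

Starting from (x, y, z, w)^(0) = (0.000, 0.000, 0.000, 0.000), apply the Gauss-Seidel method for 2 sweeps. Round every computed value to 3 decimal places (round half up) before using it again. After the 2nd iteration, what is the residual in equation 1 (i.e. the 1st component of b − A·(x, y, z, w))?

0.103

Iteration 1:
  x = (-11 - (-3)·0.000 - (-2)·0.000 - (2)·0.000) / (9) = -1.222
  y = (9 - (-4)·-1.222 - (-2)·0.000 - (3)·0.000) / (13) = 0.316
  z = (-7 - (-2)·-1.222 - (-2)·0.316 - (-3)·0.000) / (9) = -0.979
  w = (-4 - (-4)·-1.222 - (1)·0.316 - (-4)·-0.979) / (10) = -1.312
Iteration 2:
  x = (-11 - (-3)·0.316 - (-2)·-0.979 - (2)·-1.312) / (9) = -1.043
  y = (9 - (-4)·-1.043 - (-2)·-0.979 - (3)·-1.312) / (13) = 0.524
  z = (-7 - (-2)·-1.043 - (-2)·0.524 - (-3)·-1.312) / (9) = -1.330
  w = (-4 - (-4)·-1.043 - (1)·0.524 - (-4)·-1.330) / (10) = -1.402
Residual b − A·x = (0.103, -0.438, -0.274, 0.004)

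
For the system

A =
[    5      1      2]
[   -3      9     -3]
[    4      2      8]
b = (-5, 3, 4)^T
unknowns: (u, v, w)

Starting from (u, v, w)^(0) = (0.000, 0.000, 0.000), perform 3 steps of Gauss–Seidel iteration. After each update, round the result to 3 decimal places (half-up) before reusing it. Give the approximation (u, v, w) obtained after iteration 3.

(-1.500, 0.217, 1.196)

Iteration 1:
  u = (-5 - (1)·0.000 - (2)·0.000) / (5) = -1.000
  v = (3 - (-3)·-1.000 - (-3)·0.000) / (9) = 0.000
  w = (4 - (4)·-1.000 - (2)·0.000) / (8) = 1.000
Iteration 2:
  u = (-5 - (1)·0.000 - (2)·1.000) / (5) = -1.400
  v = (3 - (-3)·-1.400 - (-3)·1.000) / (9) = 0.200
  w = (4 - (4)·-1.400 - (2)·0.200) / (8) = 1.150
Iteration 3:
  u = (-5 - (1)·0.200 - (2)·1.150) / (5) = -1.500
  v = (3 - (-3)·-1.500 - (-3)·1.150) / (9) = 0.217
  w = (4 - (4)·-1.500 - (2)·0.217) / (8) = 1.196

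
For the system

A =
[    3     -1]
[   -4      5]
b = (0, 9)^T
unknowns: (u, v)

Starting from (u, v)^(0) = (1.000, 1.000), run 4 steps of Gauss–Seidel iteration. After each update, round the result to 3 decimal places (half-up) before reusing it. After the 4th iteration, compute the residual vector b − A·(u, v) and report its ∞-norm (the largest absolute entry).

Iteration 1:
  u = (0 - (-1)·1.000) / (3) = 0.333
  v = (9 - (-4)·0.333) / (5) = 2.066
Iteration 2:
  u = (0 - (-1)·2.066) / (3) = 0.689
  v = (9 - (-4)·0.689) / (5) = 2.351
Iteration 3:
  u = (0 - (-1)·2.351) / (3) = 0.784
  v = (9 - (-4)·0.784) / (5) = 2.427
Iteration 4:
  u = (0 - (-1)·2.427) / (3) = 0.809
  v = (9 - (-4)·0.809) / (5) = 2.447
Residual b − A·x = (0.020, 0.001); ∞-norm = 0.020

0.020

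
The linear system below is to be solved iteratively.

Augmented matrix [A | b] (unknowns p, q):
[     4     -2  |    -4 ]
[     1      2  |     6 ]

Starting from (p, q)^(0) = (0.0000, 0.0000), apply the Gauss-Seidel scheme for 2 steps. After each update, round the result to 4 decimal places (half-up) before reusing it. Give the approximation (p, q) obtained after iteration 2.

(0.7500, 2.6250)

Iteration 1:
  p = (-4 - (-2)·0.0000) / (4) = -1.0000
  q = (6 - (1)·-1.0000) / (2) = 3.5000
Iteration 2:
  p = (-4 - (-2)·3.5000) / (4) = 0.7500
  q = (6 - (1)·0.7500) / (2) = 2.6250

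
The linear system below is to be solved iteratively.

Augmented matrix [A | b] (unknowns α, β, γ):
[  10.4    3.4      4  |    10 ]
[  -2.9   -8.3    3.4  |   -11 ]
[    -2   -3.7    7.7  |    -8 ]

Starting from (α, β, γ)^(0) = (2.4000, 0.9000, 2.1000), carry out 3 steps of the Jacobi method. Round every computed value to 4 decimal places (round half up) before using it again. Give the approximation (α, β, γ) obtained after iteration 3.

Iteration 1:
  α = (10 - (3.4)·0.9000 - (4)·2.1000) / (10.4) = -0.1404
  β = (-11 - (-2.9)·2.4000 - (3.4)·2.1000) / (-8.3) = 1.3470
  γ = (-8 - (-2)·2.4000 - (-3.7)·0.9000) / (7.7) = 0.0169
Iteration 2:
  α = (10 - (3.4)·1.3470 - (4)·0.0169) / (10.4) = 0.5147
  β = (-11 - (-2.9)·-0.1404 - (3.4)·0.0169) / (-8.3) = 1.3813
  γ = (-8 - (-2)·-0.1404 - (-3.7)·1.3470) / (7.7) = -0.4282
Iteration 3:
  α = (10 - (3.4)·1.3813 - (4)·-0.4282) / (10.4) = 0.6747
  β = (-11 - (-2.9)·0.5147 - (3.4)·-0.4282) / (-8.3) = 0.9701
  γ = (-8 - (-2)·0.5147 - (-3.7)·1.3813) / (7.7) = -0.2415

(0.6747, 0.9701, -0.2415)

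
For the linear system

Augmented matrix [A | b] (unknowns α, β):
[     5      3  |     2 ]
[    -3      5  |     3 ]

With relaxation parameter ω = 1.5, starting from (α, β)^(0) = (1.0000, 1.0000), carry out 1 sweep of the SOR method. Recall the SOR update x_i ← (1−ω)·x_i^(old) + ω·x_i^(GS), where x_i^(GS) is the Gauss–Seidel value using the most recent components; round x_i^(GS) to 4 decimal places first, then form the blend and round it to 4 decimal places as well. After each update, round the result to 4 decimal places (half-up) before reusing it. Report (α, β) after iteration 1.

(-0.8000, -0.3200)

Iteration 1:
  α: GS value = (2 - (3)·1.0000) / (5) = -0.2000;  α ← (1−ω)·1.0000 + ω·-0.2000 = -0.8000
  β: GS value = (3 - (-3)·-0.8000) / (5) = 0.1200;  β ← (1−ω)·1.0000 + ω·0.1200 = -0.3200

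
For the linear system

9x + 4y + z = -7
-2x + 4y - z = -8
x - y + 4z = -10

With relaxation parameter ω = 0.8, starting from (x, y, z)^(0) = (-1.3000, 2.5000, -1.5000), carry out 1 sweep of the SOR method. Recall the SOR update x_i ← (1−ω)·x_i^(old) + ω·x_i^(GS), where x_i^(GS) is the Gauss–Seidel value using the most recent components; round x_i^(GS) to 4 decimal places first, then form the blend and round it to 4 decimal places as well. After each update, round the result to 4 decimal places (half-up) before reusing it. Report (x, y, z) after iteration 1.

Iteration 1:
  x: GS value = (-7 - (4)·2.5000 - (1)·-1.5000) / (9) = -1.7222;  x ← (1−ω)·-1.3000 + ω·-1.7222 = -1.6378
  y: GS value = (-8 - (-2)·-1.6378 - (-1)·-1.5000) / (4) = -3.1939;  y ← (1−ω)·2.5000 + ω·-3.1939 = -2.0551
  z: GS value = (-10 - (1)·-1.6378 - (-1)·-2.0551) / (4) = -2.6043;  z ← (1−ω)·-1.5000 + ω·-2.6043 = -2.3834

(-1.6378, -2.0551, -2.3834)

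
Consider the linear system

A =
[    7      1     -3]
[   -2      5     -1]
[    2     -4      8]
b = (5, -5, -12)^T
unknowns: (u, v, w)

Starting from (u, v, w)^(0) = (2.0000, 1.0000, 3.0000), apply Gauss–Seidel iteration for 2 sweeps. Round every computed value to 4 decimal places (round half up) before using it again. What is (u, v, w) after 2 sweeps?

Iteration 1:
  u = (5 - (1)·1.0000 - (-3)·3.0000) / (7) = 1.8571
  v = (-5 - (-2)·1.8571 - (-1)·3.0000) / (5) = 0.3428
  w = (-12 - (2)·1.8571 - (-4)·0.3428) / (8) = -1.7929
Iteration 2:
  u = (5 - (1)·0.3428 - (-3)·-1.7929) / (7) = -0.1031
  v = (-5 - (-2)·-0.1031 - (-1)·-1.7929) / (5) = -1.3998
  w = (-12 - (2)·-0.1031 - (-4)·-1.3998) / (8) = -2.1741

(-0.1031, -1.3998, -2.1741)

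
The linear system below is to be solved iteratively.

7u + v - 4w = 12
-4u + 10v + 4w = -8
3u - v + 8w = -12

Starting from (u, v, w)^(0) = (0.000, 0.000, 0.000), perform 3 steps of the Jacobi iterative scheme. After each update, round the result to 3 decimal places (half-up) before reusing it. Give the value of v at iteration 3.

Iteration 1:
  u = (12 - (1)·0.000 - (-4)·0.000) / (7) = 1.714
  v = (-8 - (-4)·0.000 - (4)·0.000) / (10) = -0.800
  w = (-12 - (3)·0.000 - (-1)·0.000) / (8) = -1.500
Iteration 2:
  u = (12 - (1)·-0.800 - (-4)·-1.500) / (7) = 0.971
  v = (-8 - (-4)·1.714 - (4)·-1.500) / (10) = 0.486
  w = (-12 - (3)·1.714 - (-1)·-0.800) / (8) = -2.243
Iteration 3:
  u = (12 - (1)·0.486 - (-4)·-2.243) / (7) = 0.363
  v = (-8 - (-4)·0.971 - (4)·-2.243) / (10) = 0.486
  w = (-12 - (3)·0.971 - (-1)·0.486) / (8) = -1.803

0.486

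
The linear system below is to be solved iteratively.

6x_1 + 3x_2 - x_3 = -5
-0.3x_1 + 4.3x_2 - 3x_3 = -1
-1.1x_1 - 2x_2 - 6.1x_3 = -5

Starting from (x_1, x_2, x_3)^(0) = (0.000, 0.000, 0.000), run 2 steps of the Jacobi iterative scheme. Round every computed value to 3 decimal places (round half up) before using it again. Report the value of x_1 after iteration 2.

-0.580

Iteration 1:
  x_1 = (-5 - (3)·0.000 - (-1)·0.000) / (6) = -0.833
  x_2 = (-1 - (-0.3)·0.000 - (-3)·0.000) / (4.3) = -0.233
  x_3 = (-5 - (-1.1)·0.000 - (-2)·0.000) / (-6.1) = 0.820
Iteration 2:
  x_1 = (-5 - (3)·-0.233 - (-1)·0.820) / (6) = -0.580
  x_2 = (-1 - (-0.3)·-0.833 - (-3)·0.820) / (4.3) = 0.281
  x_3 = (-5 - (-1.1)·-0.833 - (-2)·-0.233) / (-6.1) = 1.046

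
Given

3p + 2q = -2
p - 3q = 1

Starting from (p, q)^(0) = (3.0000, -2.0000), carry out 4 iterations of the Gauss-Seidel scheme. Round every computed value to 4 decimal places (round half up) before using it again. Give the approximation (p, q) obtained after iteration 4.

Iteration 1:
  p = (-2 - (2)·-2.0000) / (3) = 0.6667
  q = (1 - (1)·0.6667) / (-3) = -0.1111
Iteration 2:
  p = (-2 - (2)·-0.1111) / (3) = -0.5926
  q = (1 - (1)·-0.5926) / (-3) = -0.5309
Iteration 3:
  p = (-2 - (2)·-0.5309) / (3) = -0.3127
  q = (1 - (1)·-0.3127) / (-3) = -0.4376
Iteration 4:
  p = (-2 - (2)·-0.4376) / (3) = -0.3749
  q = (1 - (1)·-0.3749) / (-3) = -0.4583

(-0.3749, -0.4583)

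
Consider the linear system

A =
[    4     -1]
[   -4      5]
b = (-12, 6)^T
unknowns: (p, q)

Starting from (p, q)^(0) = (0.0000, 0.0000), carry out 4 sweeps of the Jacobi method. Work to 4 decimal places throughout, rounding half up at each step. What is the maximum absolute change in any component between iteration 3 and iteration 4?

0.4800

Iteration 1:
  p = (-12 - (-1)·0.0000) / (4) = -3.0000
  q = (6 - (-4)·0.0000) / (5) = 1.2000
Iteration 2:
  p = (-12 - (-1)·1.2000) / (4) = -2.7000
  q = (6 - (-4)·-3.0000) / (5) = -1.2000
Iteration 3:
  p = (-12 - (-1)·-1.2000) / (4) = -3.3000
  q = (6 - (-4)·-2.7000) / (5) = -0.9600
Iteration 4:
  p = (-12 - (-1)·-0.9600) / (4) = -3.2400
  q = (6 - (-4)·-3.3000) / (5) = -1.4400
Change: (0.0600, -0.4800) → max |·| = 0.4800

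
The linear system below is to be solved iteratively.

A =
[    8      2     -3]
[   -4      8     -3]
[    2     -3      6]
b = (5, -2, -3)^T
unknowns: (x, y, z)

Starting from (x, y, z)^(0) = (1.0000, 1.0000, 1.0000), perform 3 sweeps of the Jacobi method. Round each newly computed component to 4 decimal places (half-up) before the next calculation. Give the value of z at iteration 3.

Iteration 1:
  x = (5 - (2)·1.0000 - (-3)·1.0000) / (8) = 0.7500
  y = (-2 - (-4)·1.0000 - (-3)·1.0000) / (8) = 0.6250
  z = (-3 - (2)·1.0000 - (-3)·1.0000) / (6) = -0.3333
Iteration 2:
  x = (5 - (2)·0.6250 - (-3)·-0.3333) / (8) = 0.3438
  y = (-2 - (-4)·0.7500 - (-3)·-0.3333) / (8) = 0.0000
  z = (-3 - (2)·0.7500 - (-3)·0.6250) / (6) = -0.4375
Iteration 3:
  x = (5 - (2)·0.0000 - (-3)·-0.4375) / (8) = 0.4609
  y = (-2 - (-4)·0.3438 - (-3)·-0.4375) / (8) = -0.2422
  z = (-3 - (2)·0.3438 - (-3)·0.0000) / (6) = -0.6146

-0.6146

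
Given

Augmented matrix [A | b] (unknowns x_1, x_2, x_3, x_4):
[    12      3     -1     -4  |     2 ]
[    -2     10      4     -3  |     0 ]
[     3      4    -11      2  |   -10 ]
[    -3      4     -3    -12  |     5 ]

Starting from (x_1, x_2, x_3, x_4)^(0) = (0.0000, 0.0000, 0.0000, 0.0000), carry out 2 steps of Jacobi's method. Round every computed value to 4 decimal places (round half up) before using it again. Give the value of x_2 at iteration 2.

Iteration 1:
  x_1 = (2 - (3)·0.0000 - (-1)·0.0000 - (-4)·0.0000) / (12) = 0.1667
  x_2 = (0 - (-2)·0.0000 - (4)·0.0000 - (-3)·0.0000) / (10) = 0.0000
  x_3 = (-10 - (3)·0.0000 - (4)·0.0000 - (2)·0.0000) / (-11) = 0.9091
  x_4 = (5 - (-3)·0.0000 - (4)·0.0000 - (-3)·0.0000) / (-12) = -0.4167
Iteration 2:
  x_1 = (2 - (3)·0.0000 - (-1)·0.9091 - (-4)·-0.4167) / (12) = 0.1035
  x_2 = (0 - (-2)·0.1667 - (4)·0.9091 - (-3)·-0.4167) / (10) = -0.4553
  x_3 = (-10 - (3)·0.1667 - (4)·0.0000 - (2)·-0.4167) / (-11) = 0.8788
  x_4 = (5 - (-3)·0.1667 - (4)·0.0000 - (-3)·0.9091) / (-12) = -0.6856

-0.4553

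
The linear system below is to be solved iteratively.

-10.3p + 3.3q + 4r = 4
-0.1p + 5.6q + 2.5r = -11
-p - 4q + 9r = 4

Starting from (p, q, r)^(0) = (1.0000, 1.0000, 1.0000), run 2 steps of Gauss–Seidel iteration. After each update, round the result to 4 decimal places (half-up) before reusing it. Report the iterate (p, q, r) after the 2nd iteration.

Iteration 1:
  p = (4 - (3.3)·1.0000 - (4)·1.0000) / (-10.3) = 0.3204
  q = (-11 - (-0.1)·0.3204 - (2.5)·1.0000) / (5.6) = -2.4050
  r = (4 - (-1)·0.3204 - (-4)·-2.4050) / (9) = -0.5888
Iteration 2:
  p = (4 - (3.3)·-2.4050 - (4)·-0.5888) / (-10.3) = -1.3875
  q = (-11 - (-0.1)·-1.3875 - (2.5)·-0.5888) / (5.6) = -1.7262
  r = (4 - (-1)·-1.3875 - (-4)·-1.7262) / (9) = -0.4769

(-1.3875, -1.7262, -0.4769)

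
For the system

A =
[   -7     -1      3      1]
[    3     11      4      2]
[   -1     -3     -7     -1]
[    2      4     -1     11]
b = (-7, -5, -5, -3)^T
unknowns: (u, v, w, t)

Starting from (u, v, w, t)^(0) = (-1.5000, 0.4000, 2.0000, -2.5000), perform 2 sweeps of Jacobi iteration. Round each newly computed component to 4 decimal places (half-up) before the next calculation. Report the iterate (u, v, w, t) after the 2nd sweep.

Iteration 1:
  u = (-7 - (-1)·0.4000 - (3)·2.0000 - (1)·-2.5000) / (-7) = 1.4429
  v = (-5 - (3)·-1.5000 - (4)·2.0000 - (2)·-2.5000) / (11) = -0.3182
  w = (-5 - (-1)·-1.5000 - (-3)·0.4000 - (-1)·-2.5000) / (-7) = 1.1143
  t = (-3 - (2)·-1.5000 - (4)·0.4000 - (-1)·2.0000) / (11) = 0.0364
Iteration 2:
  u = (-7 - (-1)·-0.3182 - (3)·1.1143 - (1)·0.0364) / (-7) = 1.5282
  v = (-5 - (3)·1.4429 - (4)·1.1143 - (2)·0.0364) / (11) = -1.2599
  w = (-5 - (-1)·1.4429 - (-3)·-0.3182 - (-1)·0.0364) / (-7) = 0.6393
  t = (-3 - (2)·1.4429 - (4)·-0.3182 - (-1)·1.1143) / (11) = -0.3181

(1.5282, -1.2599, 0.6393, -0.3181)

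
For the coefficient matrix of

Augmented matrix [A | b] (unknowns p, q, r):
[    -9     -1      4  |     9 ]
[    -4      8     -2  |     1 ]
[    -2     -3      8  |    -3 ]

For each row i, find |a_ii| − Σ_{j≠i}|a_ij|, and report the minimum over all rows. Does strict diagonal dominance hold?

row 1: |-9| − (1+4) = 4
row 2: |8| − (4+2) = 2
row 3: |8| − (2+3) = 3
minimum over rows = 2 → strictly diagonally dominant (convergence guaranteed)

2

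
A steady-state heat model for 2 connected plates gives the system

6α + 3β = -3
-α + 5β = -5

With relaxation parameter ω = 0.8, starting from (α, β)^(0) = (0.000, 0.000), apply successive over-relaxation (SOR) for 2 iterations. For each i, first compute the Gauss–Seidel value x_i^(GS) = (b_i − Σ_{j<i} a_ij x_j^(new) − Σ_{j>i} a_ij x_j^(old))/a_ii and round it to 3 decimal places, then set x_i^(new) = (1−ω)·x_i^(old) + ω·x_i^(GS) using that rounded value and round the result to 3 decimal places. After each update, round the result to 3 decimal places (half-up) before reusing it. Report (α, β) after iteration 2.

Iteration 1:
  α: GS value = (-3 - (3)·0.000) / (6) = -0.500;  α ← (1−ω)·0.000 + ω·-0.500 = -0.400
  β: GS value = (-5 - (-1)·-0.400) / (5) = -1.080;  β ← (1−ω)·0.000 + ω·-1.080 = -0.864
Iteration 2:
  α: GS value = (-3 - (3)·-0.864) / (6) = -0.068;  α ← (1−ω)·-0.400 + ω·-0.068 = -0.134
  β: GS value = (-5 - (-1)·-0.134) / (5) = -1.027;  β ← (1−ω)·-0.864 + ω·-1.027 = -0.994

(-0.134, -0.994)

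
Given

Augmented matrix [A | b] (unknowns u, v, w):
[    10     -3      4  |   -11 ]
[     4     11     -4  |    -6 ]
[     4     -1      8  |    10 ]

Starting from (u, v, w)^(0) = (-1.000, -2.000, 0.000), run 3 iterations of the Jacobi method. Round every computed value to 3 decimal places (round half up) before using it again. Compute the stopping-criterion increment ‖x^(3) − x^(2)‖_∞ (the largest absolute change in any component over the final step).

Iteration 1:
  u = (-11 - (-3)·-2.000 - (4)·0.000) / (10) = -1.700
  v = (-6 - (4)·-1.000 - (-4)·0.000) / (11) = -0.182
  w = (10 - (4)·-1.000 - (-1)·-2.000) / (8) = 1.500
Iteration 2:
  u = (-11 - (-3)·-0.182 - (4)·1.500) / (10) = -1.755
  v = (-6 - (4)·-1.700 - (-4)·1.500) / (11) = 0.618
  w = (10 - (4)·-1.700 - (-1)·-0.182) / (8) = 2.077
Iteration 3:
  u = (-11 - (-3)·0.618 - (4)·2.077) / (10) = -1.745
  v = (-6 - (4)·-1.755 - (-4)·2.077) / (11) = 0.848
  w = (10 - (4)·-1.755 - (-1)·0.618) / (8) = 2.205
Change: (0.010, 0.230, 0.128) → max |·| = 0.230

0.230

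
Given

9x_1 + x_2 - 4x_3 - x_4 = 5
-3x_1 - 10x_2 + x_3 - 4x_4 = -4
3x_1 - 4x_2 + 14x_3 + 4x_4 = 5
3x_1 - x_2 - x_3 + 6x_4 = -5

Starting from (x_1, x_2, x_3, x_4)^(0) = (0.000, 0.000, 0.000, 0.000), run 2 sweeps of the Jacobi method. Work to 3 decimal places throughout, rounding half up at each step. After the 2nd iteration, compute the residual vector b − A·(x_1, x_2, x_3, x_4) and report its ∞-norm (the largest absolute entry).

1.357

Iteration 1:
  x_1 = (5 - (1)·0.000 - (-4)·0.000 - (-1)·0.000) / (9) = 0.556
  x_2 = (-4 - (-3)·0.000 - (1)·0.000 - (-4)·0.000) / (-10) = 0.400
  x_3 = (5 - (3)·0.000 - (-4)·0.000 - (4)·0.000) / (14) = 0.357
  x_4 = (-5 - (3)·0.000 - (-1)·0.000 - (-1)·0.000) / (6) = -0.833
Iteration 2:
  x_1 = (5 - (1)·0.400 - (-4)·0.357 - (-1)·-0.833) / (9) = 0.577
  x_2 = (-4 - (-3)·0.556 - (1)·0.357 - (-4)·-0.833) / (-10) = 0.602
  x_3 = (5 - (3)·0.556 - (-4)·0.400 - (4)·-0.833) / (14) = 0.590
  x_4 = (-5 - (3)·0.556 - (-1)·0.400 - (-1)·0.357) / (6) = -0.985
Residual b − A·x = (0.580, -0.779, 1.357, 0.371); ∞-norm = 1.357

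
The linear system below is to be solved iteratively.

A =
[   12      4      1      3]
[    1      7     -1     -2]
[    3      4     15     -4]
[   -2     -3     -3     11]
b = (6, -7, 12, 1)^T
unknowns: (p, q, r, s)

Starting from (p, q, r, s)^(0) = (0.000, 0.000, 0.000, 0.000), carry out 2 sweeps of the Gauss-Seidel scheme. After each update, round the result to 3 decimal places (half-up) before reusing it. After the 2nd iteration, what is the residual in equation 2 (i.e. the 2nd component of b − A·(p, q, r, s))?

0.098

Iteration 1:
  p = (6 - (4)·0.000 - (1)·0.000 - (3)·0.000) / (12) = 0.500
  q = (-7 - (1)·0.500 - (-1)·0.000 - (-2)·0.000) / (7) = -1.071
  r = (12 - (3)·0.500 - (4)·-1.071 - (-4)·0.000) / (15) = 0.986
  s = (1 - (-2)·0.500 - (-3)·-1.071 - (-3)·0.986) / (11) = 0.159
Iteration 2:
  p = (6 - (4)·-1.071 - (1)·0.986 - (3)·0.159) / (12) = 0.735
  q = (-7 - (1)·0.735 - (-1)·0.986 - (-2)·0.159) / (7) = -0.919
  r = (12 - (3)·0.735 - (4)·-0.919 - (-4)·0.159) / (15) = 0.940
  s = (1 - (-2)·0.735 - (-3)·-0.919 - (-3)·0.940) / (11) = 0.230
Residual b − A·x = (-0.774, 0.098, 0.291, 0.003)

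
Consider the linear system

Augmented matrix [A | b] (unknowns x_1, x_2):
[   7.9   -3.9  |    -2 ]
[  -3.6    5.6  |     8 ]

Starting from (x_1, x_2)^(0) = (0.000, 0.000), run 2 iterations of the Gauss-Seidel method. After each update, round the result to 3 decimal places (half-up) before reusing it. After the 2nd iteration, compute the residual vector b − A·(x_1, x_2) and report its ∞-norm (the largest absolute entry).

Iteration 1:
  x_1 = (-2 - (-3.9)·0.000) / (7.9) = -0.253
  x_2 = (8 - (-3.6)·-0.253) / (5.6) = 1.266
Iteration 2:
  x_1 = (-2 - (-3.9)·1.266) / (7.9) = 0.372
  x_2 = (8 - (-3.6)·0.372) / (5.6) = 1.668
Residual b − A·x = (1.566, -0.002); ∞-norm = 1.566

1.566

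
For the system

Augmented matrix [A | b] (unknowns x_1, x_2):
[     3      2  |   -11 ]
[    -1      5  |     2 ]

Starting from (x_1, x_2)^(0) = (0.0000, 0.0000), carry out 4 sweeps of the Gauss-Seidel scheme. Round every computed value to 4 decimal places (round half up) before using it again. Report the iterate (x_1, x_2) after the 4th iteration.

(-3.4701, -0.2940)

Iteration 1:
  x_1 = (-11 - (2)·0.0000) / (3) = -3.6667
  x_2 = (2 - (-1)·-3.6667) / (5) = -0.3333
Iteration 2:
  x_1 = (-11 - (2)·-0.3333) / (3) = -3.4445
  x_2 = (2 - (-1)·-3.4445) / (5) = -0.2889
Iteration 3:
  x_1 = (-11 - (2)·-0.2889) / (3) = -3.4741
  x_2 = (2 - (-1)·-3.4741) / (5) = -0.2948
Iteration 4:
  x_1 = (-11 - (2)·-0.2948) / (3) = -3.4701
  x_2 = (2 - (-1)·-3.4701) / (5) = -0.2940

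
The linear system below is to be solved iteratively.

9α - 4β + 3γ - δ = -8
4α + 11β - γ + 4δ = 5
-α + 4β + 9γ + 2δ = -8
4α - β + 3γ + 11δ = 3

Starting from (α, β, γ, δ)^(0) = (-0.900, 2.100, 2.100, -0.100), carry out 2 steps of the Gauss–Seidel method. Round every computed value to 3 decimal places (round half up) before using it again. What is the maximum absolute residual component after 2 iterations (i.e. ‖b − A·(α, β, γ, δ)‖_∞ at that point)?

5.165

Iteration 1:
  α = (-8 - (-4)·2.100 - (3)·2.100 - (-1)·-0.100) / (9) = -0.667
  β = (5 - (4)·-0.667 - (-1)·2.100 - (4)·-0.100) / (11) = 0.924
  γ = (-8 - (-1)·-0.667 - (4)·0.924 - (2)·-0.100) / (9) = -1.351
  δ = (3 - (4)·-0.667 - (-1)·0.924 - (3)·-1.351) / (11) = 0.968
Iteration 2:
  α = (-8 - (-4)·0.924 - (3)·-1.351 - (-1)·0.968) / (9) = 0.080
  β = (5 - (4)·0.080 - (-1)·-1.351 - (4)·0.968) / (11) = -0.049
  γ = (-8 - (-1)·0.080 - (4)·-0.049 - (2)·0.968) / (9) = -1.073
  δ = (3 - (4)·0.080 - (-1)·-0.049 - (3)·-1.073) / (11) = 0.532
Residual b − A·x = (-5.165, 2.018, 0.869, -0.002); ∞-norm = 5.165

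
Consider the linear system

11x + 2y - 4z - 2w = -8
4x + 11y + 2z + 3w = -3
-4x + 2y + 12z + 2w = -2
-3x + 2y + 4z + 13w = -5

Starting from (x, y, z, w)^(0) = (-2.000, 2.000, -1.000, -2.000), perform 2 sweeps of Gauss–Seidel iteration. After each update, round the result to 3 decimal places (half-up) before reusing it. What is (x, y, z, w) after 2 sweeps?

Iteration 1:
  x = (-8 - (2)·2.000 - (-4)·-1.000 - (-2)·-2.000) / (11) = -1.818
  y = (-3 - (4)·-1.818 - (2)·-1.000 - (3)·-2.000) / (11) = 1.116
  z = (-2 - (-4)·-1.818 - (2)·1.116 - (2)·-2.000) / (12) = -0.625
  w = (-5 - (-3)·-1.818 - (2)·1.116 - (4)·-0.625) / (13) = -0.784
Iteration 2:
  x = (-8 - (2)·1.116 - (-4)·-0.625 - (-2)·-0.784) / (11) = -1.300
  y = (-3 - (4)·-1.300 - (2)·-0.625 - (3)·-0.784) / (11) = 0.527
  z = (-2 - (-4)·-1.300 - (2)·0.527 - (2)·-0.784) / (12) = -0.557
  w = (-5 - (-3)·-1.300 - (2)·0.527 - (4)·-0.557) / (13) = -0.594

(-1.300, 0.527, -0.557, -0.594)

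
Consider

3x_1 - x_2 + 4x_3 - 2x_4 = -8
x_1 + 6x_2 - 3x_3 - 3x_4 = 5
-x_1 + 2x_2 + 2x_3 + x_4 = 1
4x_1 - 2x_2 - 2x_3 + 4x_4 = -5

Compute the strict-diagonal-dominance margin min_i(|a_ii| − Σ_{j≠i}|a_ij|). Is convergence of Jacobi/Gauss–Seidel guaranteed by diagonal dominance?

row 1: |3| − (1+4+2) = -4
row 2: |6| − (1+3+3) = -1
row 3: |2| − (1+2+1) = -2
row 4: |4| − (4+2+2) = -4
minimum over rows = -4 → not strictly diagonally dominant

-4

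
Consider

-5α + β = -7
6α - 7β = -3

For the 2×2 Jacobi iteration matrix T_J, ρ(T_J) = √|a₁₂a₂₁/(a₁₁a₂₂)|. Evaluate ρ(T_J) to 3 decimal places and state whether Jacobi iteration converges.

0.414

a₁₂a₂₁/(a₁₁a₂₂) = (1)·(6) / ((-5)·(-7)) = 0.171429
ρ = √|0.171429| = √0.171429 = 0.414
ρ < 1, so Jacobi converges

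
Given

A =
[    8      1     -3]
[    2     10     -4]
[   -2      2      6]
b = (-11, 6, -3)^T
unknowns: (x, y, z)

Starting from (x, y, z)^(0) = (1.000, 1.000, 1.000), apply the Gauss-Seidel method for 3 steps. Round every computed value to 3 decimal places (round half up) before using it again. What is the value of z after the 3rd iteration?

-1.297

Iteration 1:
  x = (-11 - (1)·1.000 - (-3)·1.000) / (8) = -1.125
  y = (6 - (2)·-1.125 - (-4)·1.000) / (10) = 1.225
  z = (-3 - (-2)·-1.125 - (2)·1.225) / (6) = -1.283
Iteration 2:
  x = (-11 - (1)·1.225 - (-3)·-1.283) / (8) = -2.009
  y = (6 - (2)·-2.009 - (-4)·-1.283) / (10) = 0.489
  z = (-3 - (-2)·-2.009 - (2)·0.489) / (6) = -1.333
Iteration 3:
  x = (-11 - (1)·0.489 - (-3)·-1.333) / (8) = -1.936
  y = (6 - (2)·-1.936 - (-4)·-1.333) / (10) = 0.454
  z = (-3 - (-2)·-1.936 - (2)·0.454) / (6) = -1.297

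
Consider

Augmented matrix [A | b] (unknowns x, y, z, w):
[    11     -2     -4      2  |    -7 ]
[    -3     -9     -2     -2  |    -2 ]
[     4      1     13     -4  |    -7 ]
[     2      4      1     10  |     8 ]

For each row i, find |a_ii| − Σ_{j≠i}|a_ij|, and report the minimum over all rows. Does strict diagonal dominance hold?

row 1: |11| − (2+4+2) = 3
row 2: |-9| − (3+2+2) = 2
row 3: |13| − (4+1+4) = 4
row 4: |10| − (2+4+1) = 3
minimum over rows = 2 → strictly diagonally dominant (convergence guaranteed)

2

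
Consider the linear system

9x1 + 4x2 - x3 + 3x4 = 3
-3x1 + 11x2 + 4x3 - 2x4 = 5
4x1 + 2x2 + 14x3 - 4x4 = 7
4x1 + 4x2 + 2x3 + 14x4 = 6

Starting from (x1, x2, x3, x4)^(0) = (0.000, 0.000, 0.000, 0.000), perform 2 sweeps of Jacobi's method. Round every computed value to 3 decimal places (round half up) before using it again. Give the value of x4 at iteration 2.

Iteration 1:
  x1 = (3 - (4)·0.000 - (-1)·0.000 - (3)·0.000) / (9) = 0.333
  x2 = (5 - (-3)·0.000 - (4)·0.000 - (-2)·0.000) / (11) = 0.455
  x3 = (7 - (4)·0.000 - (2)·0.000 - (-4)·0.000) / (14) = 0.500
  x4 = (6 - (4)·0.000 - (4)·0.000 - (2)·0.000) / (14) = 0.429
Iteration 2:
  x1 = (3 - (4)·0.455 - (-1)·0.500 - (3)·0.429) / (9) = 0.044
  x2 = (5 - (-3)·0.333 - (4)·0.500 - (-2)·0.429) / (11) = 0.442
  x3 = (7 - (4)·0.333 - (2)·0.455 - (-4)·0.429) / (14) = 0.462
  x4 = (6 - (4)·0.333 - (4)·0.455 - (2)·0.500) / (14) = 0.132

0.132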